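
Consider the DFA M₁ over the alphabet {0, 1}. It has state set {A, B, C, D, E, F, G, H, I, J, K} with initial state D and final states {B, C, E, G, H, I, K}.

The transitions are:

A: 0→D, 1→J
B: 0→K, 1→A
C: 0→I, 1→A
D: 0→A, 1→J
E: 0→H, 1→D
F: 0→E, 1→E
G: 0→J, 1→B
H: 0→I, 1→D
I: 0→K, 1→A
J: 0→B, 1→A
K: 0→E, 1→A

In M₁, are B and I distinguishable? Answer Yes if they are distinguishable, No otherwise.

No

First remove the unreachable states {C,F,G}; 8 states remain.
Initial partition by acceptance: {B,E,H,I,K} | {A,D,J}.
Split {A,D,J} by δ(·,0) → {A,D} and {J}.
The partition is now stable with 3 blocks: {B,E,H,I,K} | {A,D} | {J}.
B and I lie in the same block of the stable partition, so they are equivalent — no string distinguishes them.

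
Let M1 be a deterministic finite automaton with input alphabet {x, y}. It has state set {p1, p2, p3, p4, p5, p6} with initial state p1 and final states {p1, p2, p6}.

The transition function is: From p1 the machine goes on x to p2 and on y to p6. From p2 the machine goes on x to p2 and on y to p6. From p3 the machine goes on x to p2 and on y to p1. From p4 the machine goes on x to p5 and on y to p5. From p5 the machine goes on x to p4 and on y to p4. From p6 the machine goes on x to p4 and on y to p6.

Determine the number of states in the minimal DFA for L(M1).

3

First remove the unreachable states {p3}; 5 states remain.
Initial partition by acceptance: {p1,p2,p6} | {p4,p5}.
Split {p1,p2,p6} by δ(·,x) → {p1,p2} and {p6}.
The partition is now stable with 3 blocks: {p1,p2} | {p4,p5} | {p6}.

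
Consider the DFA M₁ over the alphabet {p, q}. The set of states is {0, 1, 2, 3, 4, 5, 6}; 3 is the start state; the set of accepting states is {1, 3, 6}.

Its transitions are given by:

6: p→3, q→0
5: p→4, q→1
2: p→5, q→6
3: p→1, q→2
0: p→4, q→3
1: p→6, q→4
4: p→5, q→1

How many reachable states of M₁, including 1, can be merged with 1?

3

Every state is reachable, so we keep all 7.
P0 = {1,3,6} | {0,2,4,5}.
No further refinement is possible. Final partition (2 blocks): {1,3,6} | {0,2,4,5}.
The equivalence class containing 1 is {1,3,6}, of size 3.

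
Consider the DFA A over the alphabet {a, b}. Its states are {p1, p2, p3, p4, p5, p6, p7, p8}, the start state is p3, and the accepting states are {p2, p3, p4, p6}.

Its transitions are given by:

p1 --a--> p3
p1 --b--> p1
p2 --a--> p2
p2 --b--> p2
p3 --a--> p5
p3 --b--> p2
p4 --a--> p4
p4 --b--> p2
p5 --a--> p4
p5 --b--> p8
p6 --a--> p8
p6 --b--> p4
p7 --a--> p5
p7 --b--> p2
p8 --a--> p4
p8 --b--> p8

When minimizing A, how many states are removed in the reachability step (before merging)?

BFS from p3 reaches {p2, p3, p4, p5, p8}; the 3 state(s) p1, p6, p7 are never visited.

3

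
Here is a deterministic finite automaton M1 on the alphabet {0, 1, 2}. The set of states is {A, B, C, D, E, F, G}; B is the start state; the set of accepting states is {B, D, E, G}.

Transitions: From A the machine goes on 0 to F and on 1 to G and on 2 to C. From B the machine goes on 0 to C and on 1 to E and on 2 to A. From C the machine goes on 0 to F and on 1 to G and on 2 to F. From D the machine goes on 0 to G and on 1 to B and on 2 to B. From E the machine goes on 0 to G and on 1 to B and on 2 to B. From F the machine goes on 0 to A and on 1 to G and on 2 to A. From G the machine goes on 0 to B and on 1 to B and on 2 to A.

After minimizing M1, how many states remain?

Reachable states from the start: {A,B,C,E,F,G}. Unreachable: {D} — drop them.
P0 = {B,E,G} | {A,C,F}.
On input 0, block {B,E,G} splits into {E,G} and {B}.
Split {E,G} by δ(·,0) → {E} and {G}.
No further refinement is possible. Final partition (4 blocks): {E} | {A,C,F} | {B} | {G}.

4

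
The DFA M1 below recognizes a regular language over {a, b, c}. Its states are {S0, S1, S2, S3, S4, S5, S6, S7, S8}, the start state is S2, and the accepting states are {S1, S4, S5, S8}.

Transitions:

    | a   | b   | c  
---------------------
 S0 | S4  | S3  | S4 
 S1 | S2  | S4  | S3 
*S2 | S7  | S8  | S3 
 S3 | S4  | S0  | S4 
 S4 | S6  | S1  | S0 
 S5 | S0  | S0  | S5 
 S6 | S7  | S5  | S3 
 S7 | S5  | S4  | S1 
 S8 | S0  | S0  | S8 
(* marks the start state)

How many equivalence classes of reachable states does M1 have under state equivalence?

Start with accepting vs non-accepting: {S1,S4,S5,S8} | {S0,S2,S3,S6,S7}.
Refine {S1,S4,S5,S8} on symbol b: members go to different blocks, giving {S1,S4} and {S5,S8}.
Refine {S0,S2,S3,S6,S7} on symbol a: members go to different blocks, giving {S0,S3} and {S2,S6} and {S7}.
No further refinement is possible. Final partition (5 blocks): {S1,S4} | {S0,S3} | {S5,S8} | {S2,S6} | {S7}.

5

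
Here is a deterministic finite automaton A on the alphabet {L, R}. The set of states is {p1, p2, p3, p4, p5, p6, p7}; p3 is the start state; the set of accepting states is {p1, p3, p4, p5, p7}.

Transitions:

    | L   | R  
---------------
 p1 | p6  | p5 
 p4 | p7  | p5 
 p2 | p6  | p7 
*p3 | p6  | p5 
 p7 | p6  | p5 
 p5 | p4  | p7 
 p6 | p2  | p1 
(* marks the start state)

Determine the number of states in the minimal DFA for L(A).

Every state is reachable, so we keep all 7.
Start with accepting vs non-accepting: {p1,p3,p4,p5,p7} | {p2,p6}.
On input L, block {p1,p3,p4,p5,p7} splits into {p1,p3,p7} and {p4,p5}.
Split {p4,p5} by δ(·,L) → {p4} and {p5}.
Stable partition: {p1,p3,p7} | {p2,p6} | {p4} | {p5} — 4 equivalence classes.

4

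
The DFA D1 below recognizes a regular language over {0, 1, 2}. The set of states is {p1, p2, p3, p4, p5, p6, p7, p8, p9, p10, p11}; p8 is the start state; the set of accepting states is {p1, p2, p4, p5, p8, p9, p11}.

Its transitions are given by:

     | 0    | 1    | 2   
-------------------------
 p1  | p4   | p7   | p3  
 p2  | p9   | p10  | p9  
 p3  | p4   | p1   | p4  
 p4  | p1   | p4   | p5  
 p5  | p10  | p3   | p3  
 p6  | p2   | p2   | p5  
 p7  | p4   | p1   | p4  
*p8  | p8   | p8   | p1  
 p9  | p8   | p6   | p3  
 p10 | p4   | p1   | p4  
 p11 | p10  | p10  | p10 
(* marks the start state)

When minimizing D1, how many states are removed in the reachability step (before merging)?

Starting at p8 and following transitions, the reachable set is {p1, p3, p4, p5, p7, p8, p10}. That leaves p2, p6, p9, p11 unreachable — 4 in total.

4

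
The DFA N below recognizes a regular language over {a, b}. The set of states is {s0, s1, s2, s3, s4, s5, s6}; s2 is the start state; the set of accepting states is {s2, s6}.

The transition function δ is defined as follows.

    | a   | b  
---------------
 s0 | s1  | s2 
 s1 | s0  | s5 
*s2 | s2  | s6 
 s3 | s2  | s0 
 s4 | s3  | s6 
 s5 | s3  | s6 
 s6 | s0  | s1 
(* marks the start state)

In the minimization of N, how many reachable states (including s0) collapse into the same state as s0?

First remove the unreachable states {s4}; 6 states remain.
Initial partition by acceptance: {s2,s6} | {s0,s1,s3,s5}.
On input a, block {s2,s6} splits into {s2} and {s6}.
Refine {s0,s1,s3,s5} on symbol a: members go to different blocks, giving {s0,s1,s5} and {s3}.
On input a, block {s0,s1,s5} splits into {s0,s1} and {s5}.
Refine {s0,s1} on symbol b: members go to different blocks, giving {s0} and {s1}.
No further refinement is possible. Final partition (6 blocks): {s2} | {s0} | {s6} | {s3} | {s5} | {s1}.
State s0 belongs to the block {s0}, which has 1 states.

1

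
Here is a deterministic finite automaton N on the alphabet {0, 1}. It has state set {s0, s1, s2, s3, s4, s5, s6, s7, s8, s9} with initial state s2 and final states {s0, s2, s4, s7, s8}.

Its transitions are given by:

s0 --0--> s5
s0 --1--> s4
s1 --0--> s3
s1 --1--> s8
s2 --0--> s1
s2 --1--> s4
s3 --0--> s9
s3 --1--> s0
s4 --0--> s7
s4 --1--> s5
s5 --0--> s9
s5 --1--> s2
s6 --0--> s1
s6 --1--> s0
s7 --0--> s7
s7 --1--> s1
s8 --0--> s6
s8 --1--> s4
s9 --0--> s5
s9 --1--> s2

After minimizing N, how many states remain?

Every state is reachable, so we keep all 10.
Start with accepting vs non-accepting: {s0,s2,s4,s7,s8} | {s1,s3,s5,s6,s9}.
Refine {s0,s2,s4,s7,s8} on symbol 0: members go to different blocks, giving {s0,s2,s8} and {s4,s7}.
Stable partition: {s0,s2,s8} | {s1,s3,s5,s6,s9} | {s4,s7} — 3 equivalence classes.

3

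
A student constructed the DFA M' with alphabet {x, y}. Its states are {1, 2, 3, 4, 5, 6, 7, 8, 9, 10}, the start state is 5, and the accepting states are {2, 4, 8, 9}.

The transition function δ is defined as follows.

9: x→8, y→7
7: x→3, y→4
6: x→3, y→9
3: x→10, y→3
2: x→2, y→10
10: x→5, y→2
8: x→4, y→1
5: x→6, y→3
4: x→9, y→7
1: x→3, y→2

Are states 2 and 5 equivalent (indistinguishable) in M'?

No

Every state is reachable, so we keep all 10.
Start with accepting vs non-accepting: {2,4,8,9} | {1,3,5,6,7,10}.
Refine {1,3,5,6,7,10} on symbol y: members go to different blocks, giving {1,6,7,10} and {3,5}.
Stable partition: {2,4,8,9} | {1,6,7,10} | {3,5} — 3 equivalence classes.
2 and 5 end up in different blocks, so they are distinguishable. For instance, the string 'ε' is accepted from only 2.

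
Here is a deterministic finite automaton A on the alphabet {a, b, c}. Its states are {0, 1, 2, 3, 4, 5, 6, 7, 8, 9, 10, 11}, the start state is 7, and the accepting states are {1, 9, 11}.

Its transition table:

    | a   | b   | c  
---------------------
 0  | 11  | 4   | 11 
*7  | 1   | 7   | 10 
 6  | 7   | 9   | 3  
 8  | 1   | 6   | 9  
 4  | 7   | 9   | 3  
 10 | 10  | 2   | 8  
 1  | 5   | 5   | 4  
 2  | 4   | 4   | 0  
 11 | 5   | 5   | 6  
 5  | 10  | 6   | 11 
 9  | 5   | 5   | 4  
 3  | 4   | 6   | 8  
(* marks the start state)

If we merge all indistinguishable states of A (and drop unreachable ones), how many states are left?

Start with accepting vs non-accepting: {1,9,11} | {0,2,3,4,5,6,7,8,10}.
Split {0,2,3,4,5,6,7,8,10} by δ(·,a) → {2,3,4,5,6,10} and {0,7,8}.
Refine {2,3,4,5,6,10} on symbol a: members go to different blocks, giving {2,3,5,10} and {4,6}.
Split {2,3,5,10} by δ(·,a) → {2,3} and {5,10}.
On input b, block {0,7,8} splits into {0,8} and {7}.
Split {5,10} by δ(·,b) → {5} and {10}.
No further refinement is possible. Final partition (7 blocks): {1,9,11} | {2,3} | {0,8} | {4,6} | {5} | {7} | {10}.

7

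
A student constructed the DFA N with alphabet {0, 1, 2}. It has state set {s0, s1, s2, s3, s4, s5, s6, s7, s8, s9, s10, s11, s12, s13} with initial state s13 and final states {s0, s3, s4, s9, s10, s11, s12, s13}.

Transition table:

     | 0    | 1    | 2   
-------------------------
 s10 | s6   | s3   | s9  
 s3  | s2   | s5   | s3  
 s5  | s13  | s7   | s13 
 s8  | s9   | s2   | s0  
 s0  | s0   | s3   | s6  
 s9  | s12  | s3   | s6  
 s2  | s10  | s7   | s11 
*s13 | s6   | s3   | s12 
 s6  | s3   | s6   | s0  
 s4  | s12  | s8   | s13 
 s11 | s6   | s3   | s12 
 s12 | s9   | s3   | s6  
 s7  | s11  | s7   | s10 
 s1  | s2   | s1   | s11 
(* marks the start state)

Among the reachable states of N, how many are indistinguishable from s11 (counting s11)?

Reachable states from the start: {s0,s2,s3,s5,s6,s7,s9,s10,s11,s12,s13}. Unreachable: {s1,s4,s8} — drop them.
Initial partition by acceptance: {s0,s3,s9,s10,s11,s12,s13} | {s2,s5,s6,s7}.
Refine {s0,s3,s9,s10,s11,s12,s13} on symbol 0: members go to different blocks, giving {s3,s10,s11,s13} and {s0,s9,s12}.
Split {s3,s10,s11,s13} by δ(·,1) → {s10,s11,s13} and {s3}.
On input 0, block {s2,s5,s6,s7} splits into {s2,s5,s7} and {s6}.
Stable partition: {s10,s11,s13} | {s2,s5,s7} | {s0,s9,s12} | {s3} | {s6} — 5 equivalence classes.
State s11 belongs to the block {s10,s11,s13}, which has 3 states.

3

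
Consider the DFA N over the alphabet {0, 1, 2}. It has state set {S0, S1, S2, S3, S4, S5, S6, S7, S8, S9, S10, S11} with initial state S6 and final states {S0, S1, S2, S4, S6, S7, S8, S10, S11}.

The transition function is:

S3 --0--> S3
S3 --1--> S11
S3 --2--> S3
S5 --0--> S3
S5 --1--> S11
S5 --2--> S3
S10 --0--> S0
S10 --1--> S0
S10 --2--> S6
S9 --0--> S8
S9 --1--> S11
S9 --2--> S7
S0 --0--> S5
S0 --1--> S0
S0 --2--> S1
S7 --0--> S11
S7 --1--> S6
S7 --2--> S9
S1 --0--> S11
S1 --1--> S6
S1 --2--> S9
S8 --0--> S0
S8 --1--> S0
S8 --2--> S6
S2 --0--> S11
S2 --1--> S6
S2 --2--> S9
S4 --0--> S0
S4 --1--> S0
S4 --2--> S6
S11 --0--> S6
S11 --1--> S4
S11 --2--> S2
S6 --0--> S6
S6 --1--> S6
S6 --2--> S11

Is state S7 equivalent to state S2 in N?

Yes

States {S10} cannot be reached from the start state, so discard them.
P0 = {S0,S1,S2,S4,S6,S7,S8,S11} | {S3,S5,S9}.
Refine {S0,S1,S2,S4,S6,S7,S8,S11} on symbol 0: members go to different blocks, giving {S1,S2,S4,S6,S7,S8,S11} and {S0}.
Split {S1,S2,S4,S6,S7,S8,S11} by δ(·,0) → {S1,S2,S6,S7,S11} and {S4,S8}.
On input 1, block {S1,S2,S6,S7,S11} splits into {S1,S2,S6,S7} and {S11}.
Refine {S1,S2,S6,S7} on symbol 0: members go to different blocks, giving {S1,S2,S7} and {S6}.
On input 0, block {S3,S5,S9} splits into {S3,S5} and {S9}.
No further refinement is possible. Final partition (7 blocks): {S1,S2,S7} | {S3,S5} | {S0} | {S4,S8} | {S11} | {S6} | {S9}.
S7 and S2 lie in the same block of the stable partition, so they are equivalent — no string distinguishes them.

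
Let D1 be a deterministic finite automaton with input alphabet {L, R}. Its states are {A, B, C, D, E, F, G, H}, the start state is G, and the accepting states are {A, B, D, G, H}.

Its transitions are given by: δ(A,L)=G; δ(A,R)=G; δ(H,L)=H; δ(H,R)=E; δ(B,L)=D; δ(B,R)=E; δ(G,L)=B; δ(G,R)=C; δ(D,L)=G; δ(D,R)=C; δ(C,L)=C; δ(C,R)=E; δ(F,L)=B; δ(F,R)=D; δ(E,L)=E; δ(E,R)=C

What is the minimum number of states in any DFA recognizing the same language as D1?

States {A,F,H} cannot be reached from the start state, so discard them.
Initial partition by acceptance: {B,D,G} | {C,E}.
Stable partition: {B,D,G} | {C,E} — 2 equivalence classes.

2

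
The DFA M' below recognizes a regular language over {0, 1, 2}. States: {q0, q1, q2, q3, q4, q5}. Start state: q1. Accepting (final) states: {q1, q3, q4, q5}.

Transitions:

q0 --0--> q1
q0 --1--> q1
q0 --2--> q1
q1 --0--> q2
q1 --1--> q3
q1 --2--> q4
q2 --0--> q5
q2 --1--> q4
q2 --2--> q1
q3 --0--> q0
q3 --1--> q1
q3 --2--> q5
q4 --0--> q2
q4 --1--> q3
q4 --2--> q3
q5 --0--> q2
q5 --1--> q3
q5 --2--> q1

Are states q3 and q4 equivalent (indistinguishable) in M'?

Every state is reachable, so we keep all 6.
Start with accepting vs non-accepting: {q1,q3,q4,q5} | {q0,q2}.
Stable partition: {q1,q3,q4,q5} | {q0,q2} — 2 equivalence classes.
q3 and q4 lie in the same block of the stable partition, so they are equivalent — no string distinguishes them.

Yes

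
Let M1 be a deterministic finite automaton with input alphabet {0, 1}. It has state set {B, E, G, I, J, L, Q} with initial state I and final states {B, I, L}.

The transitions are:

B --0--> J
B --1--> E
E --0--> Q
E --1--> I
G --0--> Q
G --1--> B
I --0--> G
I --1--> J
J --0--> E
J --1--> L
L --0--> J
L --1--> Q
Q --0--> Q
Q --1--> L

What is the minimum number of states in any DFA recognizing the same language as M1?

2

P0 = {B,I,L} | {E,G,J,Q}.
The partition is now stable with 2 blocks: {B,I,L} | {E,G,J,Q}.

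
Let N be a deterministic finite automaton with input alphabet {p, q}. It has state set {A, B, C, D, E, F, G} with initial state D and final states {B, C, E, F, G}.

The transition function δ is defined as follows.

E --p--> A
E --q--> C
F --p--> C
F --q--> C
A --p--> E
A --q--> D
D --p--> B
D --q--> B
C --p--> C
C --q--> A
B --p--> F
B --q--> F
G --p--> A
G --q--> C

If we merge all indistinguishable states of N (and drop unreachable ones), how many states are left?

6

Reachable states from the start: {A,B,C,D,E,F}. Unreachable: {G} — drop them.
Initial partition by acceptance: {B,C,E,F} | {A,D}.
Refine {B,C,E,F} on symbol p: members go to different blocks, giving {B,C,F} and {E}.
On input q, block {B,C,F} splits into {B,F} and {C}.
On input p, block {B,F} splits into {B} and {F}.
Refine {A,D} on symbol p: members go to different blocks, giving {A} and {D}.
The partition is now stable with 6 blocks: {B} | {A} | {E} | {C} | {F} | {D}.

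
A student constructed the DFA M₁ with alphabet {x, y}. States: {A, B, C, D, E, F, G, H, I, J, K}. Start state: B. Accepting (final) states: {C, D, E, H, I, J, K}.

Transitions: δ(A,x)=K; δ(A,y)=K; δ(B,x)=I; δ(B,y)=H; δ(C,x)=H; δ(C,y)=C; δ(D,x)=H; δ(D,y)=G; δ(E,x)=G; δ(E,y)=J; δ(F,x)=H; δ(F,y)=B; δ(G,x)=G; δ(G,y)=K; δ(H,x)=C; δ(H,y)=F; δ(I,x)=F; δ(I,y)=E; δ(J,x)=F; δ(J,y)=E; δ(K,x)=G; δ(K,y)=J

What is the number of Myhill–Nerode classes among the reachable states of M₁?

7

First remove the unreachable states {A,D}; 9 states remain.
P0 = {C,E,H,I,J,K} | {B,F,G}.
On input x, block {C,E,H,I,J,K} splits into {E,I,J,K} and {C,H}.
Split {B,F,G} by δ(·,x) → {B} and {F} and {G}.
On input x, block {E,I,J,K} splits into {E,K} and {I,J}.
Split {C,H} by δ(·,y) → {C} and {H}.
The partition is now stable with 7 blocks: {E,K} | {B} | {C} | {F} | {G} | {I,J} | {H}.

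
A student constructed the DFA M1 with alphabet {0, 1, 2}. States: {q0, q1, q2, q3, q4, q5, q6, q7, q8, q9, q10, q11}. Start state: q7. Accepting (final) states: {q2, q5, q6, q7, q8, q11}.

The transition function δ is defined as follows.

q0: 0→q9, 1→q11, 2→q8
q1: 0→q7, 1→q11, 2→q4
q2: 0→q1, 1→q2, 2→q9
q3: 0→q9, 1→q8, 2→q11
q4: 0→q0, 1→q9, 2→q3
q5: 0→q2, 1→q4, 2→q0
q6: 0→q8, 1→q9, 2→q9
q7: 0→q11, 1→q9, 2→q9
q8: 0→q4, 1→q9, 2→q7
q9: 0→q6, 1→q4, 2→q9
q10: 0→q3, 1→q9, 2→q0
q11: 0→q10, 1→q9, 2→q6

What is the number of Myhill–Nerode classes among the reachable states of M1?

Reachable states from the start: {q0,q3,q4,q6,q7,q8,q9,q10,q11}. Unreachable: {q1,q2,q5} — drop them.
P0 = {q6,q7,q8,q11} | {q0,q3,q4,q9,q10}.
Split {q6,q7,q8,q11} by δ(·,0) → {q6,q7} and {q8,q11}.
Split {q0,q3,q4,q9,q10} by δ(·,0) → {q0,q3,q4,q10} and {q9}.
On input 0, block {q0,q3,q4,q10} splits into {q0,q3} and {q4,q10}.
Stable partition: {q6,q7} | {q0,q3} | {q8,q11} | {q9} | {q4,q10} — 5 equivalence classes.

5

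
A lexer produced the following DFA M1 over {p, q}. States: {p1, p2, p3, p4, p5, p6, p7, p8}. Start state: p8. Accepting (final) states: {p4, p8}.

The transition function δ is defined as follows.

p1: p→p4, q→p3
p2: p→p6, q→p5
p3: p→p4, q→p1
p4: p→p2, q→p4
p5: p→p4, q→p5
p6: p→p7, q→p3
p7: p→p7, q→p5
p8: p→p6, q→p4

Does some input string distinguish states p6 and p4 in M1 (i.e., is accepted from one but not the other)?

All states are reachable from the start state.
Initial partition by acceptance: {p4,p8} | {p1,p2,p3,p5,p6,p7}.
Split {p1,p2,p3,p5,p6,p7} by δ(·,p) → {p1,p3,p5} and {p2,p6,p7}.
Stable partition: {p4,p8} | {p1,p3,p5} | {p2,p6,p7} — 3 equivalence classes.
p6 and p4 end up in different blocks, so they are distinguishable. For instance, the string 'ε' is accepted from only p4.

Yes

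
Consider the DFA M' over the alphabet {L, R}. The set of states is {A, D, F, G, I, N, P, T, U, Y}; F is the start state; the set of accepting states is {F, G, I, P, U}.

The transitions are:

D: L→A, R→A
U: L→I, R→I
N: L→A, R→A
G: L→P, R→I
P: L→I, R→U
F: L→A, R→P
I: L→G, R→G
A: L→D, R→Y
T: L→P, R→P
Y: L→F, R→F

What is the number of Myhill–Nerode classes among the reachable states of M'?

5

Reachable states from the start: {A,D,F,G,I,P,U,Y}. Unreachable: {N,T} — drop them.
Initial partition by acceptance: {F,G,I,P,U} | {A,D,Y}.
Split {F,G,I,P,U} by δ(·,L) → {G,I,P,U} and {F}.
Refine {A,D,Y} on symbol L: members go to different blocks, giving {A,D} and {Y}.
Refine {A,D} on symbol R: members go to different blocks, giving {A} and {D}.
The partition is now stable with 5 blocks: {G,I,P,U} | {A} | {F} | {Y} | {D}.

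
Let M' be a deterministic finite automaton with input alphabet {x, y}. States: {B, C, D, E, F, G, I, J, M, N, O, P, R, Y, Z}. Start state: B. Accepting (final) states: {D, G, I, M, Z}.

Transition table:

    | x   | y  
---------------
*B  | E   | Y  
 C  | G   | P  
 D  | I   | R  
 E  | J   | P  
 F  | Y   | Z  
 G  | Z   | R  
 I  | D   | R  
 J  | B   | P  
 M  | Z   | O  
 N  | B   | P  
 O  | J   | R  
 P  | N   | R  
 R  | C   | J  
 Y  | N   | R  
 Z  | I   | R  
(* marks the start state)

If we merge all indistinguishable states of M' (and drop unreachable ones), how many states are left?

5

Reachable states from the start: {B,C,D,E,G,I,J,N,P,R,Y,Z}. Unreachable: {F,M,O} — drop them.
P0 = {D,G,I,Z} | {B,C,E,J,N,P,R,Y}.
Refine {B,C,E,J,N,P,R,Y} on symbol x: members go to different blocks, giving {B,E,J,N,P,R,Y} and {C}.
On input x, block {B,E,J,N,P,R,Y} splits into {B,E,J,N,P,Y} and {R}.
Split {B,E,J,N,P,Y} by δ(·,y) → {B,E,J,N} and {P,Y}.
The partition is now stable with 5 blocks: {D,G,I,Z} | {B,E,J,N} | {C} | {R} | {P,Y}.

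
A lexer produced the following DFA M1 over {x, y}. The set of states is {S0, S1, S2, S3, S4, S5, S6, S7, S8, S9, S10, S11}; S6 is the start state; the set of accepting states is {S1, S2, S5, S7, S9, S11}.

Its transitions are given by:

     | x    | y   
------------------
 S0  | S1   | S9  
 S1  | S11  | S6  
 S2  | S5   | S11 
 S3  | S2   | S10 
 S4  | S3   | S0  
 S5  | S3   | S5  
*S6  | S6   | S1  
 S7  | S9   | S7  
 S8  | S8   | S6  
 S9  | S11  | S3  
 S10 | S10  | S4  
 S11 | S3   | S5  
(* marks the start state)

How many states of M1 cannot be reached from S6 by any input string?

No path from S6 leads to S7, S8; the other 10 states are all reachable.

2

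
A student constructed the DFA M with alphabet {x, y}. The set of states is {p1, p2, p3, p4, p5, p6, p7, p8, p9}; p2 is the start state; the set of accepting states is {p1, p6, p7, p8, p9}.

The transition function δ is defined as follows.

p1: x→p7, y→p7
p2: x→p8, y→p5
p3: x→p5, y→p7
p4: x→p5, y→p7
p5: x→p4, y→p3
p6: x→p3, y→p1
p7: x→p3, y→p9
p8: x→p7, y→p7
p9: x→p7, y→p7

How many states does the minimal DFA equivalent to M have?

States {p1,p6} cannot be reached from the start state, so discard them.
P0 = {p7,p8,p9} | {p2,p3,p4,p5}.
On input x, block {p7,p8,p9} splits into {p8,p9} and {p7}.
Refine {p2,p3,p4,p5} on symbol x: members go to different blocks, giving {p3,p4,p5} and {p2}.
Split {p3,p4,p5} by δ(·,y) → {p3,p4} and {p5}.
No further refinement is possible. Final partition (5 blocks): {p8,p9} | {p3,p4} | {p7} | {p2} | {p5}.

5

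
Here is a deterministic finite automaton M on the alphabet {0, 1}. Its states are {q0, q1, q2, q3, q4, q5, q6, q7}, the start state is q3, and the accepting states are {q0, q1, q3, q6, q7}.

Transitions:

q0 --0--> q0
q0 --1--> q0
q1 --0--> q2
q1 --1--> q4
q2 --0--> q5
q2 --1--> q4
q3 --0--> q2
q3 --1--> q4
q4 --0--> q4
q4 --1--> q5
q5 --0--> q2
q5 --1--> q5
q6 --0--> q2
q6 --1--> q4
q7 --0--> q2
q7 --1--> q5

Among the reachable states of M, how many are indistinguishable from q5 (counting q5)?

Reachable states from the start: {q2,q3,q4,q5}. Unreachable: {q0,q1,q6,q7} — drop them.
P0 = {q3} | {q2,q4,q5}.
Stable partition: {q3} | {q2,q4,q5} — 2 equivalence classes.
State q5 belongs to the block {q2,q4,q5}, which has 3 states.

3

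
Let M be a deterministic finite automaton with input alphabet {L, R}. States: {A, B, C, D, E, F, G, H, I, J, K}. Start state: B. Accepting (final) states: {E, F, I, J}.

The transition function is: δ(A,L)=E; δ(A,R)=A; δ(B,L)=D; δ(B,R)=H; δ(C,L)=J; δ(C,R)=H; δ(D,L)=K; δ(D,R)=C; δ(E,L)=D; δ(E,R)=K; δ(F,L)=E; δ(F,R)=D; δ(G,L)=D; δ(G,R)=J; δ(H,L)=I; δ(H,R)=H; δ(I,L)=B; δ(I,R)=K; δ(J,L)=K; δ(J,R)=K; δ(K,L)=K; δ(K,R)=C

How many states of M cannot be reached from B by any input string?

4

No path from B leads to A, E, F, G; the other 7 states are all reachable.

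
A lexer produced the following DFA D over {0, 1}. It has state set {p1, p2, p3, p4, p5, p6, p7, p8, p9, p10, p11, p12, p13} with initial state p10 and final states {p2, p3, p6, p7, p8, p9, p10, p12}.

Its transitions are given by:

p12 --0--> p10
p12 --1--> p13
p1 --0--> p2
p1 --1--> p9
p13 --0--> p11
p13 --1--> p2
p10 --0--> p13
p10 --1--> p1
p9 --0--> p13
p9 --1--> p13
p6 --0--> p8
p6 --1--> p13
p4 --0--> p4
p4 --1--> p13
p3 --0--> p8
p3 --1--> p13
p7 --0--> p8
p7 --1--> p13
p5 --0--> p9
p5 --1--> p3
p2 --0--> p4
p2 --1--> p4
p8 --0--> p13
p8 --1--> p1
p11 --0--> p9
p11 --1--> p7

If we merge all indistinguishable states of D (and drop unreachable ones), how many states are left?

8

First remove the unreachable states {p3,p5,p6,p12}; 9 states remain.
P0 = {p2,p7,p8,p9,p10} | {p1,p4,p11,p13}.
Refine {p2,p7,p8,p9,p10} on symbol 0: members go to different blocks, giving {p2,p8,p9,p10} and {p7}.
On input 0, block {p1,p4,p11,p13} splits into {p1,p11} and {p4,p13}.
On input 1, block {p2,p8,p9,p10} splits into {p2,p9} and {p8,p10}.
Refine {p1,p11} on symbol 1: members go to different blocks, giving {p1} and {p11}.
On input 0, block {p4,p13} splits into {p4} and {p13}.
On input 0, block {p2,p9} splits into {p2} and {p9}.
No further refinement is possible. Final partition (8 blocks): {p2} | {p1} | {p7} | {p4} | {p8,p10} | {p11} | {p13} | {p9}.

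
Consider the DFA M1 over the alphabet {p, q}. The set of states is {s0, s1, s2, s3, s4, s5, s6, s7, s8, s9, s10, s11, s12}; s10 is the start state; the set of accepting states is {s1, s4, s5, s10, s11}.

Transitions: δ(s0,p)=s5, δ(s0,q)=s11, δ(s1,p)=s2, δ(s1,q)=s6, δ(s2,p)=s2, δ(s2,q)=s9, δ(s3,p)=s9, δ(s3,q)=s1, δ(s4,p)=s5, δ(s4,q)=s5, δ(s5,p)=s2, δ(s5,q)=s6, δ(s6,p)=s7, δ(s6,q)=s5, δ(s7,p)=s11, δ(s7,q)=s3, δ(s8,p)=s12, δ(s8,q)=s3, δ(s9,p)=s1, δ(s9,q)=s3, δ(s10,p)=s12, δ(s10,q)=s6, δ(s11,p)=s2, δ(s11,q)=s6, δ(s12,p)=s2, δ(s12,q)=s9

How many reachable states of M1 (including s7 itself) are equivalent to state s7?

States {s0,s4,s8} cannot be reached from the start state, so discard them.
Start with accepting vs non-accepting: {s1,s5,s10,s11} | {s2,s3,s6,s7,s9,s12}.
On input p, block {s2,s3,s6,s7,s9,s12} splits into {s2,s3,s6,s12} and {s7,s9}.
Refine {s2,s3,s6,s12} on symbol p: members go to different blocks, giving {s2,s12} and {s3,s6}.
No further refinement is possible. Final partition (4 blocks): {s1,s5,s10,s11} | {s2,s12} | {s7,s9} | {s3,s6}.
State s7 belongs to the block {s7,s9}, which has 2 states.

2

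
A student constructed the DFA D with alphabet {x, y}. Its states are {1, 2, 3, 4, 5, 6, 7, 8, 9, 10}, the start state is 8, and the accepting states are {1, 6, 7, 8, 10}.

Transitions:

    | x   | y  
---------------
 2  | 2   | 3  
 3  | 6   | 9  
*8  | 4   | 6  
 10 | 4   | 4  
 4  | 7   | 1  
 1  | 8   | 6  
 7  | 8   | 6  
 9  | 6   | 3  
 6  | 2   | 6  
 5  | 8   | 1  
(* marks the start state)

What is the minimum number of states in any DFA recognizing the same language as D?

6

Reachable states from the start: {1,2,3,4,6,7,8,9}. Unreachable: {5,10} — drop them.
P0 = {1,6,7,8} | {2,3,4,9}.
Split {1,6,7,8} by δ(·,x) → {1,7} and {6,8}.
On input x, block {2,3,4,9} splits into {3,9} and {2} and {4}.
Split {6,8} by δ(·,x) → {6} and {8}.
No further refinement is possible. Final partition (6 blocks): {1,7} | {3,9} | {6} | {2} | {4} | {8}.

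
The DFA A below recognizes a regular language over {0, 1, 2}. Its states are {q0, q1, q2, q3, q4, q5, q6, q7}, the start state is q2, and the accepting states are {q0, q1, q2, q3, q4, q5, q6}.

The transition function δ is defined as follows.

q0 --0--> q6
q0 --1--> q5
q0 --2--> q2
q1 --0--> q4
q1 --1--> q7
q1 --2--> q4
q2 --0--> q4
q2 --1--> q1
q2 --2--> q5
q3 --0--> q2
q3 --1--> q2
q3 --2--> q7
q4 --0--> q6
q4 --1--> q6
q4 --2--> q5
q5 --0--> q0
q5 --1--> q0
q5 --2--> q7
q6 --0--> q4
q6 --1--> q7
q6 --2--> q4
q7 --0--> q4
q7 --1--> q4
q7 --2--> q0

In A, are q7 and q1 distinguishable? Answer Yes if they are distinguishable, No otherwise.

First remove the unreachable states {q3}; 7 states remain.
Initial partition by acceptance: {q0,q1,q2,q4,q5,q6} | {q7}.
Refine {q0,q1,q2,q4,q5,q6} on symbol 1: members go to different blocks, giving {q0,q2,q4,q5} and {q1,q6}.
Split {q0,q2,q4,q5} by δ(·,0) → {q0,q4} and {q2,q5}.
On input 1, block {q0,q4} splits into {q0} and {q4}.
Split {q2,q5} by δ(·,0) → {q2} and {q5}.
The partition is now stable with 6 blocks: {q0} | {q7} | {q1,q6} | {q2} | {q4} | {q5}.
q7 and q1 end up in different blocks, so they are distinguishable. For instance, the string 'ε' is accepted from only q1.

Yes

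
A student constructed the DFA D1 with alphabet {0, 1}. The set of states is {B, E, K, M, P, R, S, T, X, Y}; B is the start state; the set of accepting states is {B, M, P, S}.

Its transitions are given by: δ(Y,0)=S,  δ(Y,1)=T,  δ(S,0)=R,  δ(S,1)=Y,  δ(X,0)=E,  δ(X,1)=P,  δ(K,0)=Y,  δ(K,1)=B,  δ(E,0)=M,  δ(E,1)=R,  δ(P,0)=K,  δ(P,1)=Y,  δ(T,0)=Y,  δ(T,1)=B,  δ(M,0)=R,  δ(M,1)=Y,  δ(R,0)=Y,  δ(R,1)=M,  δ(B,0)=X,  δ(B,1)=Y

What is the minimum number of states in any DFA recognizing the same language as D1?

P0 = {B,M,P,S} | {E,K,R,T,X,Y}.
Split {E,K,R,T,X,Y} by δ(·,0) → {K,R,T,X} and {E,Y}.
The partition is now stable with 3 blocks: {B,M,P,S} | {K,R,T,X} | {E,Y}.

3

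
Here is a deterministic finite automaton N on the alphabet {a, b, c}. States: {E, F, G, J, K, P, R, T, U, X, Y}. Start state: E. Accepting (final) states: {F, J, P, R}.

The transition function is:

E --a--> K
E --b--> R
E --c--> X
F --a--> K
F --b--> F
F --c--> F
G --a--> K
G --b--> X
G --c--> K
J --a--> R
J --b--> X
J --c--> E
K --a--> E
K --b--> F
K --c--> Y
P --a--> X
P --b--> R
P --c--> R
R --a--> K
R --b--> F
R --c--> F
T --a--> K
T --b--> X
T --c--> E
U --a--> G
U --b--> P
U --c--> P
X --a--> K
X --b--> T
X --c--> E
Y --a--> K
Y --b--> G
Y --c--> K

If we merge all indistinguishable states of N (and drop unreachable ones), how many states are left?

3

Reachable states from the start: {E,F,G,K,R,T,X,Y}. Unreachable: {J,P,U} — drop them.
Initial partition by acceptance: {F,R} | {E,G,K,T,X,Y}.
On input b, block {E,G,K,T,X,Y} splits into {G,T,X,Y} and {E,K}.
Stable partition: {F,R} | {G,T,X,Y} | {E,K} — 3 equivalence classes.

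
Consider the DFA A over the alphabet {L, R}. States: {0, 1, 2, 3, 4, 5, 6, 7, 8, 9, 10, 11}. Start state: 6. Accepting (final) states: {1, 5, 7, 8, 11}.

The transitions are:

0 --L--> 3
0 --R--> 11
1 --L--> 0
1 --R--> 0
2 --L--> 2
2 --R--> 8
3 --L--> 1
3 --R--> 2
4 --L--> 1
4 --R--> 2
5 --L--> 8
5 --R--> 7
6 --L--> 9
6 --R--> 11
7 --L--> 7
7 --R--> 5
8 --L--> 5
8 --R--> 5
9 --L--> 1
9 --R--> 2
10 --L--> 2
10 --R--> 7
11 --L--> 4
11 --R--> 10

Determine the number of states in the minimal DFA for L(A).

6

Every state is reachable, so we keep all 12.
P0 = {1,5,7,8,11} | {0,2,3,4,6,9,10}.
On input L, block {1,5,7,8,11} splits into {5,7,8} and {1,11}.
Split {0,2,3,4,6,9,10} by δ(·,L) → {0,2,6,10} and {3,4,9}.
Split {0,2,6,10} by δ(·,L) → {0,6} and {2,10}.
Split {1,11} by δ(·,L) → {1} and {11}.
Stable partition: {5,7,8} | {0,6} | {1} | {3,4,9} | {2,10} | {11} — 6 equivalence classes.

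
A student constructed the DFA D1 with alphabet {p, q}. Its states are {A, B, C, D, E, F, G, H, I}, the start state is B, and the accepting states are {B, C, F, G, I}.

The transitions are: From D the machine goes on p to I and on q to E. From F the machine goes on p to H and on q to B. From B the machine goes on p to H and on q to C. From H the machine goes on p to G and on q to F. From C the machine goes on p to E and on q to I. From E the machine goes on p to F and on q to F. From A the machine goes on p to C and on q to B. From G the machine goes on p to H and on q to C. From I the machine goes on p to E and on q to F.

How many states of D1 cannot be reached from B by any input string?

2

No path from B leads to A, D; the other 7 states are all reachable.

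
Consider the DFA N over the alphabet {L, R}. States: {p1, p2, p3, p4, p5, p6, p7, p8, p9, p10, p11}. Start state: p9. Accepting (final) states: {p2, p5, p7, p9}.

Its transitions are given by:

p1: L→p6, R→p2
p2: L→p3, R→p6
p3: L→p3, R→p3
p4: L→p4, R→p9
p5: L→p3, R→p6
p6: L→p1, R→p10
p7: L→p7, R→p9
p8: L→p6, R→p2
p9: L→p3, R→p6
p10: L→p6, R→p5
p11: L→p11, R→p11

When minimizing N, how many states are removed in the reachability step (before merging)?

Starting at p9 and following transitions, the reachable set is {p1, p2, p3, p5, p6, p9, p10}. That leaves p4, p7, p8, p11 unreachable — 4 in total.

4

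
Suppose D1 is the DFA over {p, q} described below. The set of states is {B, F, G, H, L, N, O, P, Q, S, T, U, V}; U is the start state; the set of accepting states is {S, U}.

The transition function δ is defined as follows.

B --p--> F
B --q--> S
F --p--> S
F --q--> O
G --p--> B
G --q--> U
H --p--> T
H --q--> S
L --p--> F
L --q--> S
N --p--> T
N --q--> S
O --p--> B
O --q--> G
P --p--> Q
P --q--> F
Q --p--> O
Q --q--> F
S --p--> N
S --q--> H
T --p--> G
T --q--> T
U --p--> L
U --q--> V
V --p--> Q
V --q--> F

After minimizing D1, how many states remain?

First remove the unreachable states {P}; 12 states remain.
Initial partition by acceptance: {S,U} | {B,F,G,H,L,N,O,Q,T,V}.
Split {B,F,G,H,L,N,O,Q,T,V} by δ(·,p) → {B,G,H,L,N,O,Q,T,V} and {F}.
Refine {B,G,H,L,N,O,Q,T,V} on symbol p: members go to different blocks, giving {G,H,N,O,Q,T,V} and {B,L}.
Refine {S,U} on symbol p: members go to different blocks, giving {U} and {S}.
On input p, block {G,H,N,O,Q,T,V} splits into {H,N,Q,T,V} and {G,O}.
Refine {H,N,Q,T,V} on symbol p: members go to different blocks, giving {H,N,V} and {Q,T}.
Split {H,N,V} by δ(·,q) → {H,N} and {V}.
Split {G,O} by δ(·,q) → {G} and {O}.
Refine {Q,T} on symbol p: members go to different blocks, giving {T} and {Q}.
Stable partition: {U} | {H,N} | {F} | {B,L} | {S} | {G} | {T} | {V} | {O} | {Q} — 10 equivalence classes.

10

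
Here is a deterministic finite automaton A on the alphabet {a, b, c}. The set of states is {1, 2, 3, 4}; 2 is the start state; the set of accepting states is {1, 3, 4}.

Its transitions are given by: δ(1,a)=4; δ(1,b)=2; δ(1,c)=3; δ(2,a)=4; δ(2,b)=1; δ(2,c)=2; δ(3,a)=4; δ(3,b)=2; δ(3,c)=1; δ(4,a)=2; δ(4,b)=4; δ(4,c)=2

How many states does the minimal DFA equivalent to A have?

3

Start with accepting vs non-accepting: {1,3,4} | {2}.
Split {1,3,4} by δ(·,a) → {1,3} and {4}.
The partition is now stable with 3 blocks: {1,3} | {2} | {4}.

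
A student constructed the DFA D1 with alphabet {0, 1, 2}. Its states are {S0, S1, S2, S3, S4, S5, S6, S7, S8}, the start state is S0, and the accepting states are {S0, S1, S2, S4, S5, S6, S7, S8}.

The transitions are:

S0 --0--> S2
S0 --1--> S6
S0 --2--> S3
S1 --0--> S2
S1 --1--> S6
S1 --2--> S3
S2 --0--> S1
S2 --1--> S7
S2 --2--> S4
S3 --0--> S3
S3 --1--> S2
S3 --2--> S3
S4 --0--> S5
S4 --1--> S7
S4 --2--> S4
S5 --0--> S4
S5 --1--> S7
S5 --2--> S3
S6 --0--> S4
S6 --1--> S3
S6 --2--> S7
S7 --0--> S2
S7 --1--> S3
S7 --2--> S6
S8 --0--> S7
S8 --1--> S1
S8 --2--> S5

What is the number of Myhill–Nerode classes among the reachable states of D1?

States {S8} cannot be reached from the start state, so discard them.
Initial partition by acceptance: {S0,S1,S2,S4,S5,S6,S7} | {S3}.
On input 1, block {S0,S1,S2,S4,S5,S6,S7} splits into {S0,S1,S2,S4,S5} and {S6,S7}.
Split {S0,S1,S2,S4,S5} by δ(·,2) → {S0,S1,S5} and {S2,S4}.
No further refinement is possible. Final partition (4 blocks): {S0,S1,S5} | {S3} | {S6,S7} | {S2,S4}.

4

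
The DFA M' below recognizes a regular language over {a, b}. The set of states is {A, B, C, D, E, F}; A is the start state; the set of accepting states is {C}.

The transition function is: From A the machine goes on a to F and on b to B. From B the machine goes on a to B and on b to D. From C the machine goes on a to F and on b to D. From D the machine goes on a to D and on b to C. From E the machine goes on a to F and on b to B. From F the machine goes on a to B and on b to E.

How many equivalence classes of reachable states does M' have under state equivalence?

5

All states are reachable from the start state.
P0 = {C} | {A,B,D,E,F}.
Split {A,B,D,E,F} by δ(·,b) → {A,B,E,F} and {D}.
Split {A,B,E,F} by δ(·,b) → {A,E,F} and {B}.
On input a, block {A,E,F} splits into {A,E} and {F}.
Stable partition: {C} | {A,E} | {D} | {B} | {F} — 5 equivalence classes.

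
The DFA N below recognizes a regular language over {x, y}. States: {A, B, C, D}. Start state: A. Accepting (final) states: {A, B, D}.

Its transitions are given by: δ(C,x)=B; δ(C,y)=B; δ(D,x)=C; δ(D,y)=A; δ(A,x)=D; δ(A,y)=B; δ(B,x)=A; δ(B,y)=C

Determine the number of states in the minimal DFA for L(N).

Every state is reachable, so we keep all 4.
Initial partition by acceptance: {A,B,D} | {C}.
Refine {A,B,D} on symbol x: members go to different blocks, giving {A,B} and {D}.
Split {A,B} by δ(·,x) → {A} and {B}.
No further refinement is possible. Final partition (4 blocks): {A} | {C} | {D} | {B}.

4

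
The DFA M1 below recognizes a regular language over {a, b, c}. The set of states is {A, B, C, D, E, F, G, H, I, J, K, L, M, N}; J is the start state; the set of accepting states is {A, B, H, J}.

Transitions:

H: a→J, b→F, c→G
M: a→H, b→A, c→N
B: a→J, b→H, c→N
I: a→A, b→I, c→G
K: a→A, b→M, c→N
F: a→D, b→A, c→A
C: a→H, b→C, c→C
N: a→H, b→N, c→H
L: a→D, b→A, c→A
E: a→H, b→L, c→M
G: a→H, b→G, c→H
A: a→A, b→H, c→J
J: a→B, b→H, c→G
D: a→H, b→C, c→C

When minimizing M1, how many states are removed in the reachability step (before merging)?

Starting at J and following transitions, the reachable set is {A, B, C, D, F, G, H, J, N}. That leaves E, I, K, L, M unreachable — 5 in total.

5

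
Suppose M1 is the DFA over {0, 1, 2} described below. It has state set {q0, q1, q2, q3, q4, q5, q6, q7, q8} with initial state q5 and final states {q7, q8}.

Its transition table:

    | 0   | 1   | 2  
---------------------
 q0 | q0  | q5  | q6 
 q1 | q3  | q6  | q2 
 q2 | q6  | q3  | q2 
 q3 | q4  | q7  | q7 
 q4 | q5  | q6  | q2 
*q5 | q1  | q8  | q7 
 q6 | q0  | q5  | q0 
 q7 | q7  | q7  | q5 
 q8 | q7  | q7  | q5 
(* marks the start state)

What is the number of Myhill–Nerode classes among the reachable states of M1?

All states are reachable from the start state.
P0 = {q7,q8} | {q0,q1,q2,q3,q4,q5,q6}.
On input 1, block {q0,q1,q2,q3,q4,q5,q6} splits into {q0,q1,q2,q4,q6} and {q3,q5}.
Split {q0,q1,q2,q4,q6} by δ(·,0) → {q0,q2,q6} and {q1,q4}.
The partition is now stable with 4 blocks: {q7,q8} | {q0,q2,q6} | {q3,q5} | {q1,q4}.

4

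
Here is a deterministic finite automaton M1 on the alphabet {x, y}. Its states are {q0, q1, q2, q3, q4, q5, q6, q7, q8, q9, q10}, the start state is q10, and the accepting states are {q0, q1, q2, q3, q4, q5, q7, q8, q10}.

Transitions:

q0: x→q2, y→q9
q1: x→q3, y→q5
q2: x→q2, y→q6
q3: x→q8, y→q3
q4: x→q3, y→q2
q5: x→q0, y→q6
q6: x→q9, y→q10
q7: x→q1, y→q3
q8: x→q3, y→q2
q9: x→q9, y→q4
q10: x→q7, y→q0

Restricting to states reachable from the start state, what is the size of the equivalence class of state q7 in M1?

2

Every state is reachable, so we keep all 11.
Start with accepting vs non-accepting: {q0,q1,q2,q3,q4,q5,q7,q8,q10} | {q6,q9}.
Split {q0,q1,q2,q3,q4,q5,q7,q8,q10} by δ(·,y) → {q1,q3,q4,q7,q8,q10} and {q0,q2,q5}.
On input y, block {q1,q3,q4,q7,q8,q10} splits into {q1,q4,q8,q10} and {q3,q7}.
Stable partition: {q1,q4,q8,q10} | {q6,q9} | {q0,q2,q5} | {q3,q7} — 4 equivalence classes.
State q7 belongs to the block {q3,q7}, which has 2 states.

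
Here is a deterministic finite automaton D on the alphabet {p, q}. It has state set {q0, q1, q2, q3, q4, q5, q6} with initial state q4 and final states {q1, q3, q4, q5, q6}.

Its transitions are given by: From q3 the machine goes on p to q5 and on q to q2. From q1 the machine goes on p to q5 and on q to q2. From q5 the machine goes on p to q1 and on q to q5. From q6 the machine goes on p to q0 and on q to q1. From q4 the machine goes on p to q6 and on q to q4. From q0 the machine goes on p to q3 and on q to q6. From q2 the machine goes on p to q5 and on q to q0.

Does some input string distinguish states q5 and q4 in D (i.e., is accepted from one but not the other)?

Yes

P0 = {q1,q3,q4,q5,q6} | {q0,q2}.
Split {q1,q3,q4,q5,q6} by δ(·,p) → {q1,q3,q4,q5} and {q6}.
On input p, block {q1,q3,q4,q5} splits into {q1,q3,q5} and {q4}.
Refine {q1,q3,q5} on symbol q: members go to different blocks, giving {q1,q3} and {q5}.
Refine {q0,q2} on symbol p: members go to different blocks, giving {q0} and {q2}.
No further refinement is possible. Final partition (6 blocks): {q1,q3} | {q0} | {q6} | {q4} | {q5} | {q2}.
q5 and q4 end up in different blocks, so they are distinguishable. For instance, the string 'pp' is accepted from only q5.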